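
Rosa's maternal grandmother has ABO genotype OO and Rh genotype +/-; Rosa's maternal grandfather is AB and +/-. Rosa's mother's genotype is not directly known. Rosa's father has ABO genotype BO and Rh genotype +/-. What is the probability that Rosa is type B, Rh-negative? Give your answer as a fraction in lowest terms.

Rosa's mother's ABO genotype from OO × AB: 1/2 AO, 1/2 BO.
Crossing each possibility with the father BO and summing P(type B): 1/2·1/4 + 1/2·3/4 = 1/2.
Similarly for Rh via the mother's Rh distribution: P(Rh-) = 1/4.
Independent loci: 1/2 × 1/4 = 1/8.

1/8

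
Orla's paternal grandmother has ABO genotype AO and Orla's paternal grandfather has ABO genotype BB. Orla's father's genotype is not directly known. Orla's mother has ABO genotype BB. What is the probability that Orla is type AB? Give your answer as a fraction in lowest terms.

1/4

Orla's father's ABO genotype from AO × BB: 1/2 AB, 1/2 BO.
Crossing each possibility with the mother BB and summing P(type AB): 1/2·1/2 + 1/2·0 = 1/4.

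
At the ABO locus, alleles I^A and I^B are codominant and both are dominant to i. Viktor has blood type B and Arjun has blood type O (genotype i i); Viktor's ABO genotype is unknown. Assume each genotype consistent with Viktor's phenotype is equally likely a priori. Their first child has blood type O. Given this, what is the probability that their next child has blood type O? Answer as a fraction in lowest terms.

1/2

Possible genotypes: Viktor ∈ {I^B I^B, I^B i}; Arjun ∈ {i i}.
Weight each parental genotype pair by prior × P(type-O child):
  I^B i × i i: posterior weight 1; P(next child type O) = 1/2.
Weighted sum = 1/2.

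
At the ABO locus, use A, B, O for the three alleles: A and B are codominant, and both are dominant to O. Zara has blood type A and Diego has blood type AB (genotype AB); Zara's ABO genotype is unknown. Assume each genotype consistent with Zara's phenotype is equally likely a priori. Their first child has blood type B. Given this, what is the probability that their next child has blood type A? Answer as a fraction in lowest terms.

1/2

Possible genotypes: Zara ∈ {AA, AO}; Diego ∈ {AB}.
Weight each parental genotype pair by prior × P(type-B child):
  AO × AB: posterior weight 1; P(next child type A) = 1/2.
Weighted sum = 1/2.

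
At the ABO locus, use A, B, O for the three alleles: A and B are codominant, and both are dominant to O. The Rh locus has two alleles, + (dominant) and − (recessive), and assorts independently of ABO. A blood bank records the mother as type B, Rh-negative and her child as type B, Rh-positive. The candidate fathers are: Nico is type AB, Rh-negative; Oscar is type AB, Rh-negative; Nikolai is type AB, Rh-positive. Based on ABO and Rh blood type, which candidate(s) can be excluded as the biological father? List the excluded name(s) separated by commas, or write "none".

Nico, Oscar

A candidate is excluded only if no genotype consistent with his phenotype could produce a type B, Rh-positive child with a type B, Rh-negative mother.
Nico (type AB, Rh-): no genotype consistent with that phenotype can produce a type-B Rh+ child with a type-B mother.
Oscar (type AB, Rh-): no genotype consistent with that phenotype can produce a type-B Rh+ child with a type-B mother.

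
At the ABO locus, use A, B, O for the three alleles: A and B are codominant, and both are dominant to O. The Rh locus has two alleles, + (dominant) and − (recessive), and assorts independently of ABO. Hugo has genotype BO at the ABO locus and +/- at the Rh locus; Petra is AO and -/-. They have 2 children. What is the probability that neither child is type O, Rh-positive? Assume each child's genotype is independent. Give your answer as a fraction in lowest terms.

49/64

ABO cross BO × AO → 1/4 O, 1/4 A, 1/4 B, 1/4 AB.
Rh cross +/- × -/- → 1/2 Rh+, 1/2 Rh-; so P(type O, Rh-positive) = 1/4 × 1/2 = 1/8 per child.
P(not type O, Rh-positive) = 7/8 for one child; (7/8)^2 = 49/64.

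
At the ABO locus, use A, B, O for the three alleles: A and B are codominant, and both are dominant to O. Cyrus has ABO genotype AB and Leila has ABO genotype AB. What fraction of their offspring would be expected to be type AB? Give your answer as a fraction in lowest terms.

ABO cross AB × AB → offspring phenotypes: 1/4 A, 1/4 B, 1/2 AB.
So P(type AB) = 1/2.

1/2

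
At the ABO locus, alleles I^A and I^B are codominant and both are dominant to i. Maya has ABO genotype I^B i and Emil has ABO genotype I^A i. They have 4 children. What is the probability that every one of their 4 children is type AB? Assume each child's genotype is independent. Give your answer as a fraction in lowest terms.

ABO cross I^B i × I^A i → 1/4 O, 1/4 A, 1/4 B, 1/4 AB.
So P(type AB) = 1/4 per child.
All 4 independent: (1/4)^4 = 1/256.

1/256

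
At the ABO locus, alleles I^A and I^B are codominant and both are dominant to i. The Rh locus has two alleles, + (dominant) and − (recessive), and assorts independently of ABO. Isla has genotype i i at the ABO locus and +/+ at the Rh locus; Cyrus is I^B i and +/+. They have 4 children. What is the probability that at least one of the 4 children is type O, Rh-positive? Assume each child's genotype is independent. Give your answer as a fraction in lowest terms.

15/16

ABO cross i i × I^B i → 1/2 O, 1/2 B.
Rh cross +/+ × +/+ → 1 Rh+; so P(type O, Rh-positive) = 1/2 × 1 = 1/2 per child.
P(none) = (1/2)^4 = 1/16; P(at least one) = 1 − 1/16 = 15/16.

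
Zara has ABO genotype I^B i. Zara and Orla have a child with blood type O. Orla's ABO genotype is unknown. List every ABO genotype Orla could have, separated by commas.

For each candidate genotype of Orla, check whether crossing it with I^B i can produce every observed child phenotype.
  I^A I^A → possible child types {A, AB} ✗
  I^A I^B → possible child types {A, B, AB} ✗
  I^A i → possible child types {O, A, B, AB} ✓
  I^B I^B → possible child types {B} ✗
  I^B i → possible child types {O, B} ✓
  i i → possible child types {O, B} ✓

I^A i, I^B i, i i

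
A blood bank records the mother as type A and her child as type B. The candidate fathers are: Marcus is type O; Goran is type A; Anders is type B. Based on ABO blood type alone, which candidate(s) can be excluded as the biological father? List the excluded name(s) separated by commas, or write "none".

A candidate is excluded only if no genotype consistent with his phenotype could produce a type B child with a type A mother.
Marcus (type O): no genotype consistent with that phenotype can produce a type-B child with a type-A mother.
Goran (type A): no genotype consistent with that phenotype can produce a type-B child with a type-A mother.

Marcus, Goran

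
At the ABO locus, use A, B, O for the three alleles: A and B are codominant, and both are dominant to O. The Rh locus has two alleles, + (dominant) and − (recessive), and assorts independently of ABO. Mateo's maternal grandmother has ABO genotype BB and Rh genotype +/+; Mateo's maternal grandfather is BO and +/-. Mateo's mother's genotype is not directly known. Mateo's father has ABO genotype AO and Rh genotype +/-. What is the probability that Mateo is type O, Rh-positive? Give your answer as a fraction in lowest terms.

Mateo's mother's ABO genotype from BB × BO: 1/2 BB, 1/2 BO.
Crossing each possibility with the father AO and summing P(type O): 1/2·0 + 1/2·1/4 = 1/8.
Similarly for Rh via the mother's Rh distribution: P(Rh+) = 7/8.
Independent loci: 1/8 × 7/8 = 7/64.

7/64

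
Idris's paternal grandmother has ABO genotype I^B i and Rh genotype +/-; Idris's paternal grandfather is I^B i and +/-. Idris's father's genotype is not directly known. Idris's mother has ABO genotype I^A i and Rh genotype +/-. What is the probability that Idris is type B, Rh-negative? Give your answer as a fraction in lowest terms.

Idris's father's ABO genotype from I^B i × I^B i: 1/4 I^B I^B, 1/2 I^B i, 1/4 i i.
Crossing each possibility with the mother I^A i and summing P(type B): 1/4·1/2 + 1/2·1/4 + 1/4·0 = 1/4.
Similarly for Rh via the father's Rh distribution: P(Rh-) = 1/4.
Independent loci: 1/4 × 1/4 = 1/16.

1/16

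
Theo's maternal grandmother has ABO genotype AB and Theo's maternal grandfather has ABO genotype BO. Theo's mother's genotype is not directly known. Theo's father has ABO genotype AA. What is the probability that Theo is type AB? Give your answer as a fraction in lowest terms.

Theo's mother's ABO genotype from AB × BO: 1/4 AB, 1/4 AO, 1/4 BB, 1/4 BO.
Crossing each possibility with the father AA and summing P(type AB): 1/4·1/2 + 1/4·0 + 1/4·1 + 1/4·1/2 = 1/2.

1/2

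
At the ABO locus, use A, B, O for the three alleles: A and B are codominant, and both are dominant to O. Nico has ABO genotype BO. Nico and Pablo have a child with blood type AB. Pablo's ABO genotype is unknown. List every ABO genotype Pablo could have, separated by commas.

For each candidate genotype of Pablo, check whether crossing it with BO can produce every observed child phenotype.
  AA → possible child types {A, AB} ✓
  AB → possible child types {A, B, AB} ✓
  AO → possible child types {O, A, B, AB} ✓
  BB → possible child types {B} ✗
  BO → possible child types {O, B} ✗
  OO → possible child types {O, B} ✗

AA, AB, AO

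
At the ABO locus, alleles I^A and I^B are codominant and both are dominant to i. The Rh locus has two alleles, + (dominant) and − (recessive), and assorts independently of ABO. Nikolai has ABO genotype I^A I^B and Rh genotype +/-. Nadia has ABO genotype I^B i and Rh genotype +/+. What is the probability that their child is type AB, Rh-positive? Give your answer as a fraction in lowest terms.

ABO cross I^A I^B × I^B i → offspring phenotypes: 1/4 A, 1/2 B, 1/4 AB.
Rh cross +/- × +/+ → 1 Rh+.
Independent loci: P(type AB, Rh-positive) = 1/4 × 1 = 1/4.

1/4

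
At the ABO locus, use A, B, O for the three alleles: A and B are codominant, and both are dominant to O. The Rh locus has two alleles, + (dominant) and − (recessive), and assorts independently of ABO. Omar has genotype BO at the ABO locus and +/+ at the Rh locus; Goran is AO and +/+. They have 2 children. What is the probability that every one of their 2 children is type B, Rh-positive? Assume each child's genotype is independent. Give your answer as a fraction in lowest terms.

ABO cross BO × AO → 1/4 O, 1/4 A, 1/4 B, 1/4 AB.
Rh cross +/+ × +/+ → 1 Rh+; so P(type B, Rh-positive) = 1/4 × 1 = 1/4 per child.
All 2 independent: (1/4)^2 = 1/16.

1/16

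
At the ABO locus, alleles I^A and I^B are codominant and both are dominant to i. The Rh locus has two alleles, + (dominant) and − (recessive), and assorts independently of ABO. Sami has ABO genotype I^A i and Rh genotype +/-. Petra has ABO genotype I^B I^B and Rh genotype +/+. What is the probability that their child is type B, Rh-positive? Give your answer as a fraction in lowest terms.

ABO cross I^A i × I^B I^B → offspring phenotypes: 1/2 B, 1/2 AB.
Rh cross +/- × +/+ → 1 Rh+.
Independent loci: P(type B, Rh-positive) = 1/2 × 1 = 1/2.

1/2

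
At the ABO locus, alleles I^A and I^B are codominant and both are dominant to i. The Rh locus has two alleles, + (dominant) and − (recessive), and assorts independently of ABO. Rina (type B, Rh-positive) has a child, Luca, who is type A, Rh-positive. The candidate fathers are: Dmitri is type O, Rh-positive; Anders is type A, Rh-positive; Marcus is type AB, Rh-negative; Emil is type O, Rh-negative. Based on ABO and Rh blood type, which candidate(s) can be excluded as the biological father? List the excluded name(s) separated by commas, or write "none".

A candidate is excluded only if no genotype consistent with his phenotype could produce a type A, Rh-positive child with a type B, Rh-positive mother.
Dmitri (type O, Rh+): no genotype consistent with that phenotype can produce a type-A Rh+ child with a type-B mother.
Emil (type O, Rh-): no genotype consistent with that phenotype can produce a type-A Rh+ child with a type-B mother.

Dmitri, Emil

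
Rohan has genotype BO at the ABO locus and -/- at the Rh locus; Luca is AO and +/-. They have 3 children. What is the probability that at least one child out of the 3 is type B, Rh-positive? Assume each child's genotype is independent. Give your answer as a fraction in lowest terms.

169/512

ABO cross BO × AO → 1/4 O, 1/4 A, 1/4 B, 1/4 AB.
Rh cross -/- × +/- → 1/2 Rh+, 1/2 Rh-; so P(type B, Rh-positive) = 1/4 × 1/2 = 1/8 per child.
P(none) = (7/8)^3 = 343/512; P(at least one) = 1 − 343/512 = 169/512.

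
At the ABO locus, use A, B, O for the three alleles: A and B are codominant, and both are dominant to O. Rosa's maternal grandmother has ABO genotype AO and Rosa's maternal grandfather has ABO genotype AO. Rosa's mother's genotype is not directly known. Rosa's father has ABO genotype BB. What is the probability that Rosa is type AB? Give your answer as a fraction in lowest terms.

1/2

Rosa's mother's ABO genotype from AO × AO: 1/4 AA, 1/2 AO, 1/4 OO.
Crossing each possibility with the father BB and summing P(type AB): 1/4·1 + 1/2·1/2 + 1/4·0 = 1/2.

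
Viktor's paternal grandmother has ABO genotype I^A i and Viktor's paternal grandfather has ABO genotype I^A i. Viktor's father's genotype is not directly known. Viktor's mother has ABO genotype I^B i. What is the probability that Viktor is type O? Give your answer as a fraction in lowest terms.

Viktor's father's ABO genotype from I^A i × I^A i: 1/4 I^A I^A, 1/2 I^A i, 1/4 i i.
Crossing each possibility with the mother I^B i and summing P(type O): 1/4·0 + 1/2·1/4 + 1/4·1/2 = 1/4.

1/4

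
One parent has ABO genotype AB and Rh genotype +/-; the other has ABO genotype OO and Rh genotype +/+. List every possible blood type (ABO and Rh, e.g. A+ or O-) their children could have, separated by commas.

A+, B+

Gametes from AB × OO give offspring ABO genotypes AO, BO, i.e. phenotypes A, B.
Rh cross +/- × +/+ → phenotypes Rh+.
Combining independently: A+, B+.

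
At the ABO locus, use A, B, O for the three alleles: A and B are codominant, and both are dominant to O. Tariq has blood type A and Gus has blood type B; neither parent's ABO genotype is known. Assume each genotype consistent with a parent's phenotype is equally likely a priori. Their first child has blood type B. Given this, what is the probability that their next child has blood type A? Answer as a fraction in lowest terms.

1/12

Possible genotypes: Tariq ∈ {AA, AO}; Gus ∈ {BB, BO}.
Weight each parental genotype pair by prior × P(type-B child):
  AO × BB: posterior weight 2/3; P(next child type A) = 0.
  AO × BO: posterior weight 1/3; P(next child type A) = 1/4.
Weighted sum = 1/12.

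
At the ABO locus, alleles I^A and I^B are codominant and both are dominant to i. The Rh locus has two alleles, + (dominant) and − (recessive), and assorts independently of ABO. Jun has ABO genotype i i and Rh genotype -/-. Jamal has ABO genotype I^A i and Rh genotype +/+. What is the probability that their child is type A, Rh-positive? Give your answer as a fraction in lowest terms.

1/2

ABO cross i i × I^A i → offspring phenotypes: 1/2 O, 1/2 A.
Rh cross -/- × +/+ → 1 Rh+.
Independent loci: P(type A, Rh-positive) = 1/2 × 1 = 1/2.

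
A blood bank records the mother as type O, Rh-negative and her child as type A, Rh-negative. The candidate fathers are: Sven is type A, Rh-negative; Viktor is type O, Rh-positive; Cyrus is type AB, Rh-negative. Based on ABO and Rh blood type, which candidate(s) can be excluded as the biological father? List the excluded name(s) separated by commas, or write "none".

A candidate is excluded only if no genotype consistent with his phenotype could produce a type A, Rh-negative child with a type O, Rh-negative mother.
Viktor (type O, Rh+): no genotype consistent with that phenotype can produce a type-A Rh- child with a type-O mother.

Viktor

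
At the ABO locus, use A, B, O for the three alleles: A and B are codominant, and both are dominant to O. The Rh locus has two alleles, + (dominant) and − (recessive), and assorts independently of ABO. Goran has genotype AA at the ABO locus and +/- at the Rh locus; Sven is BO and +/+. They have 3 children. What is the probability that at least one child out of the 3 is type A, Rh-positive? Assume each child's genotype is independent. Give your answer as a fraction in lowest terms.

7/8

ABO cross AA × BO → 1/2 A, 1/2 AB.
Rh cross +/- × +/+ → 1 Rh+; so P(type A, Rh-positive) = 1/2 × 1 = 1/2 per child.
P(none) = (1/2)^3 = 1/8; P(at least one) = 1 − 1/8 = 7/8.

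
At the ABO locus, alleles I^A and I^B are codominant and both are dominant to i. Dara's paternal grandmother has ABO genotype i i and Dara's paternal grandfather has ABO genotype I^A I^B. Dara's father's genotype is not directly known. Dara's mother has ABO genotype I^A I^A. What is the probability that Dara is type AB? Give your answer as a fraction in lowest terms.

1/4

Dara's father's ABO genotype from i i × I^A I^B: 1/2 I^A i, 1/2 I^B i.
Crossing each possibility with the mother I^A I^A and summing P(type AB): 1/2·0 + 1/2·1/2 = 1/4.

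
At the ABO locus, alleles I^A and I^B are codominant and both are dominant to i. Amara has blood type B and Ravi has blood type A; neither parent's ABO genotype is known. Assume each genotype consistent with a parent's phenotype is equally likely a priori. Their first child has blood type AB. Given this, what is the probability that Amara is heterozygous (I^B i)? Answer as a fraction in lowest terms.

Possible genotypes: Amara ∈ {I^B I^B, I^B i}; Ravi ∈ {I^A I^A, I^A i}.
Weight each parental genotype pair by prior × P(type-AB child):
  I^B I^B × I^A I^A: posterior weight 4/9.
  I^B I^B × I^A i: posterior weight 2/9.
  I^B i × I^A I^A: posterior weight 2/9.
  I^B i × I^A i: posterior weight 1/9.
Sum the posterior weight over pairs where Amara is I^B i: 1/3.

1/3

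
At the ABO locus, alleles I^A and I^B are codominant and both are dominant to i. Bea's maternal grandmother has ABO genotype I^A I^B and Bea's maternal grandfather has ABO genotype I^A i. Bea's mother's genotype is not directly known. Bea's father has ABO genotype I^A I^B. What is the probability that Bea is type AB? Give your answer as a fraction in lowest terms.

Bea's mother's ABO genotype from I^A I^B × I^A i: 1/4 I^A I^A, 1/4 I^A I^B, 1/4 I^A i, 1/4 I^B i.
Crossing each possibility with the father I^A I^B and summing P(type AB): 1/4·1/2 + 1/4·1/2 + 1/4·1/4 + 1/4·1/4 = 3/8.

3/8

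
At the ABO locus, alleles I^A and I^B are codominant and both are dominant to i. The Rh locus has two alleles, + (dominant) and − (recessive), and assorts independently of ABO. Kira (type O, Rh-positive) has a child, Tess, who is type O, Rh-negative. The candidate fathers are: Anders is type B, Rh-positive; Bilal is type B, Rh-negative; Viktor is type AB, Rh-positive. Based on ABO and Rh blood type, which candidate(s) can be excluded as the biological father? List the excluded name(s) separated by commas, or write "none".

A candidate is excluded only if no genotype consistent with his phenotype could produce a type O, Rh-negative child with a type O, Rh-positive mother.
Viktor (type AB, Rh+): no genotype consistent with that phenotype can produce a type-O Rh- child with a type-O mother.

Viktor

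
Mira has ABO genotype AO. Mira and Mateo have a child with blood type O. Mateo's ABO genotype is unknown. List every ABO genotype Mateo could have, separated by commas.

For each candidate genotype of Mateo, check whether crossing it with AO can produce every observed child phenotype.
  AA → possible child types {A} ✗
  AB → possible child types {A, B, AB} ✗
  AO → possible child types {O, A} ✓
  BB → possible child types {B, AB} ✗
  BO → possible child types {O, A, B, AB} ✓
  OO → possible child types {O, A} ✓

AO, BO, OO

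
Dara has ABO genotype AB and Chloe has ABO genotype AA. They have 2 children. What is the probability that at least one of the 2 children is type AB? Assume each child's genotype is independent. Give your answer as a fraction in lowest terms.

3/4

ABO cross AB × AA → 1/2 A, 1/2 AB.
So P(type AB) = 1/2 per child.
P(none) = (1/2)^2 = 1/4; P(at least one) = 1 − 1/4 = 3/4.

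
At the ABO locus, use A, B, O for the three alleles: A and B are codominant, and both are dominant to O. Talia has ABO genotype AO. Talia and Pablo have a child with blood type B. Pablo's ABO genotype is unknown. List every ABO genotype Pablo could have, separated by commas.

For each candidate genotype of Pablo, check whether crossing it with AO can produce every observed child phenotype.
  AA → possible child types {A} ✗
  AB → possible child types {A, B, AB} ✓
  AO → possible child types {O, A} ✗
  BB → possible child types {B, AB} ✓
  BO → possible child types {O, A, B, AB} ✓
  OO → possible child types {O, A} ✗

AB, BB, BO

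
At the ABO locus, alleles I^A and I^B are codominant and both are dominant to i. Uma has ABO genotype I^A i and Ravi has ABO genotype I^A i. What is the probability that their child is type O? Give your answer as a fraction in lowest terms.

1/4

ABO cross I^A i × I^A i → offspring phenotypes: 1/4 O, 3/4 A.
So P(type O) = 1/4.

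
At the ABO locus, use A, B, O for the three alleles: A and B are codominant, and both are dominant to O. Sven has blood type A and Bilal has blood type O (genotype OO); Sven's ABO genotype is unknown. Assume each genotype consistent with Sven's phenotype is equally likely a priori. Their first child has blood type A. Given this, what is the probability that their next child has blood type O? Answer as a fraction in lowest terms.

1/6

Possible genotypes: Sven ∈ {AA, AO}; Bilal ∈ {OO}.
Weight each parental genotype pair by prior × P(type-A child):
  AA × OO: posterior weight 2/3; P(next child type O) = 0.
  AO × OO: posterior weight 1/3; P(next child type O) = 1/2.
Weighted sum = 1/6.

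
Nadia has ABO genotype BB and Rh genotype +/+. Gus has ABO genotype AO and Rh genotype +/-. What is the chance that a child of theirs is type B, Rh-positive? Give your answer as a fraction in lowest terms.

1/2

ABO cross BB × AO → offspring phenotypes: 1/2 B, 1/2 AB.
Rh cross +/+ × +/- → 1 Rh+.
Independent loci: P(type B, Rh-positive) = 1/2 × 1 = 1/2.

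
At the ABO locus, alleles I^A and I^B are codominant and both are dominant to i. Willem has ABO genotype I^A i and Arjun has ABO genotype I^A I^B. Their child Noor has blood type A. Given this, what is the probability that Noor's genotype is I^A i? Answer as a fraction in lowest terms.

1/2

Cross I^A i × I^A I^B → 1/4 I^A I^A, 1/4 I^A I^B, 1/4 I^A i, 1/4 I^B i.
Type-A genotypes among offspring: I^A I^A (1/4), I^A i (1/4); total 1/2.
P(I^A i | type A) = (1/4) / (1/2) = 1/2.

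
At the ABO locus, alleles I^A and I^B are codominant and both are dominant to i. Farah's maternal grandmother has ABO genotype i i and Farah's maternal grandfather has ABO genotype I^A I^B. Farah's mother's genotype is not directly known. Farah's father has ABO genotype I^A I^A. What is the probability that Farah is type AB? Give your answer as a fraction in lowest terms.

1/4

Farah's mother's ABO genotype from i i × I^A I^B: 1/2 I^A i, 1/2 I^B i.
Crossing each possibility with the father I^A I^A and summing P(type AB): 1/2·0 + 1/2·1/2 = 1/4.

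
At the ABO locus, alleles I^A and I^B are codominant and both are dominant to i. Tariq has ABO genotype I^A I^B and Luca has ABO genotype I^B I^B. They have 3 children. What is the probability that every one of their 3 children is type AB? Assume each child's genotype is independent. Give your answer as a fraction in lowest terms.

ABO cross I^A I^B × I^B I^B → 1/2 B, 1/2 AB.
So P(type AB) = 1/2 per child.
All 3 independent: (1/2)^3 = 1/8.

1/8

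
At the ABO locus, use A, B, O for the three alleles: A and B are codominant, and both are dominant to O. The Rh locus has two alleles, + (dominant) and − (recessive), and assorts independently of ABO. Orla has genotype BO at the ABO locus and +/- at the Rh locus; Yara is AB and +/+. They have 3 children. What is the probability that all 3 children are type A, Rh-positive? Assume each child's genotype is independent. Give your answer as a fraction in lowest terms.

1/64

ABO cross BO × AB → 1/4 A, 1/2 B, 1/4 AB.
Rh cross +/- × +/+ → 1 Rh+; so P(type A, Rh-positive) = 1/4 × 1 = 1/4 per child.
All 3 independent: (1/4)^3 = 1/64.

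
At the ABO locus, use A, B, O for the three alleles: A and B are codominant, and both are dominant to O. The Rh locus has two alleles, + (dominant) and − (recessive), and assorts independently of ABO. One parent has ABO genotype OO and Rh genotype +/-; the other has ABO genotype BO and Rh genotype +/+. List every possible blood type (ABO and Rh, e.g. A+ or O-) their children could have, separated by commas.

O+, B+

Gametes from OO × BO give offspring ABO genotypes BO, OO, i.e. phenotypes O, B.
Rh cross +/- × +/+ → phenotypes Rh+.
Combining independently: O+, B+.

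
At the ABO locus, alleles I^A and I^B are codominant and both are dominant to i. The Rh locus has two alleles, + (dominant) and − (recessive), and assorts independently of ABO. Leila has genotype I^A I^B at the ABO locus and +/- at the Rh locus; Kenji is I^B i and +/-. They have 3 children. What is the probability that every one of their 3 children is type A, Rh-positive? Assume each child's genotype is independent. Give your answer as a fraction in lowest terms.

27/4096

ABO cross I^A I^B × I^B i → 1/4 A, 1/2 B, 1/4 AB.
Rh cross +/- × +/- → 3/4 Rh+, 1/4 Rh-; so P(type A, Rh-positive) = 1/4 × 3/4 = 3/16 per child.
All 3 independent: (3/16)^3 = 27/4096.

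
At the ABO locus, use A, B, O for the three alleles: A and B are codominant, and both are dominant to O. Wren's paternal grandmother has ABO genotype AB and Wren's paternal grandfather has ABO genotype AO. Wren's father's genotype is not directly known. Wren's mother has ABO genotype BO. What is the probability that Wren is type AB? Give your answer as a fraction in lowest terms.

Wren's father's ABO genotype from AB × AO: 1/4 AA, 1/4 AB, 1/4 AO, 1/4 BO.
Crossing each possibility with the mother BO and summing P(type AB): 1/4·1/2 + 1/4·1/4 + 1/4·1/4 + 1/4·0 = 1/4.

1/4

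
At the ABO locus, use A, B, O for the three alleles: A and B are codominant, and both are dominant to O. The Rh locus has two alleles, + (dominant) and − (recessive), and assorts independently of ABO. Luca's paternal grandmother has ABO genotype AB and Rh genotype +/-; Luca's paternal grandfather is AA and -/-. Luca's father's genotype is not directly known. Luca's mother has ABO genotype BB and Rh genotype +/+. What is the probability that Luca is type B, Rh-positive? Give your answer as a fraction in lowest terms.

1/4

Luca's father's ABO genotype from AB × AA: 1/2 AA, 1/2 AB.
Crossing each possibility with the mother BB and summing P(type B): 1/2·0 + 1/2·1/2 = 1/4.
Similarly for Rh via the father's Rh distribution: P(Rh+) = 1.
Independent loci: 1/4 × 1 = 1/4.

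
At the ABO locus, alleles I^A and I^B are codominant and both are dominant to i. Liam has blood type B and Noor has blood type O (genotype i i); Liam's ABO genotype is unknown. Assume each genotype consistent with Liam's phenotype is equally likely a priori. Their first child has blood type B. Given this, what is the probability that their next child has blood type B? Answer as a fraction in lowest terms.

Possible genotypes: Liam ∈ {I^B I^B, I^B i}; Noor ∈ {i i}.
Weight each parental genotype pair by prior × P(type-B child):
  I^B I^B × i i: posterior weight 2/3; P(next child type B) = 1.
  I^B i × i i: posterior weight 1/3; P(next child type B) = 1/2.
Weighted sum = 5/6.

5/6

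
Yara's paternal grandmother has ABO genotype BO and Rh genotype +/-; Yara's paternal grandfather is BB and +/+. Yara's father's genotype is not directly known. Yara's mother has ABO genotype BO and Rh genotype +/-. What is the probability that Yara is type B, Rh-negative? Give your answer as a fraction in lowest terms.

Yara's father's ABO genotype from BO × BB: 1/2 BB, 1/2 BO.
Crossing each possibility with the mother BO and summing P(type B): 1/2·1 + 1/2·3/4 = 7/8.
Similarly for Rh via the father's Rh distribution: P(Rh-) = 1/8.
Independent loci: 7/8 × 1/8 = 7/64.

7/64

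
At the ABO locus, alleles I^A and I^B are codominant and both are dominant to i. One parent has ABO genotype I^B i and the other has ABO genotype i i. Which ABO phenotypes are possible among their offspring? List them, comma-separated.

Gametes from I^B i × i i give offspring ABO genotypes I^B i, i i, i.e. phenotypes O, B.

O, B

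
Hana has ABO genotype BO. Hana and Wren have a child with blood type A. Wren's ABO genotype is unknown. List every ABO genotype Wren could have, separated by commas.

For each candidate genotype of Wren, check whether crossing it with BO can produce every observed child phenotype.
  AA → possible child types {A, AB} ✓
  AB → possible child types {A, B, AB} ✓
  AO → possible child types {O, A, B, AB} ✓
  BB → possible child types {B} ✗
  BO → possible child types {O, B} ✗
  OO → possible child types {O, B} ✗

AA, AB, AO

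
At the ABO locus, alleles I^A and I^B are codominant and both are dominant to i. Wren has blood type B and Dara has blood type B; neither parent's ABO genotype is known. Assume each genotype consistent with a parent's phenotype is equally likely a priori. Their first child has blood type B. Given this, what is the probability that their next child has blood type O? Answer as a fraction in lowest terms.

Possible genotypes: Wren ∈ {I^B I^B, I^B i}; Dara ∈ {I^B I^B, I^B i}.
Weight each parental genotype pair by prior × P(type-B child):
  I^B I^B × I^B I^B: posterior weight 4/15; P(next child type O) = 0.
  I^B I^B × I^B i: posterior weight 4/15; P(next child type O) = 0.
  I^B i × I^B I^B: posterior weight 4/15; P(next child type O) = 0.
  I^B i × I^B i: posterior weight 1/5; P(next child type O) = 1/4.
Weighted sum = 1/20.

1/20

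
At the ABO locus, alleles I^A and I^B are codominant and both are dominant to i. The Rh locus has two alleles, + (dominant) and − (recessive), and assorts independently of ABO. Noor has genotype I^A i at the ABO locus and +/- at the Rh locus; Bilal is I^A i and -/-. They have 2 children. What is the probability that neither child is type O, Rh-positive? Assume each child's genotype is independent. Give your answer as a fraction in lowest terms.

ABO cross I^A i × I^A i → 1/4 O, 3/4 A.
Rh cross +/- × -/- → 1/2 Rh+, 1/2 Rh-; so P(type O, Rh-positive) = 1/4 × 1/2 = 1/8 per child.
P(not type O, Rh-positive) = 7/8 for one child; (7/8)^2 = 49/64.

49/64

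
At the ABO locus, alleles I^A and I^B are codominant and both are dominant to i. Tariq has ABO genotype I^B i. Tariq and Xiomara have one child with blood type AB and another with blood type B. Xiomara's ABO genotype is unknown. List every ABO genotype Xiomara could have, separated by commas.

For each candidate genotype of Xiomara, check whether crossing it with I^B i can produce every observed child phenotype.
  I^A I^A → possible child types {A, AB} ✗
  I^A I^B → possible child types {A, B, AB} ✓
  I^A i → possible child types {O, A, B, AB} ✓
  I^B I^B → possible child types {B} ✗
  I^B i → possible child types {O, B} ✗
  i i → possible child types {O, B} ✗

I^A I^B, I^A i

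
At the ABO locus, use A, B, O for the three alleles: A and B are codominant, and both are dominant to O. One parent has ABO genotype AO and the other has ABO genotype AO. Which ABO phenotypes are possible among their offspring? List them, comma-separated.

O, A

Gametes from AO × AO give offspring ABO genotypes AA, AO, OO, i.e. phenotypes O, A.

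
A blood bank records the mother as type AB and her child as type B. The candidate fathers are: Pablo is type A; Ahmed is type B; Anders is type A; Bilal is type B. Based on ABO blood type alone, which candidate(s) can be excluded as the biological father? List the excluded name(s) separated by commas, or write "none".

none

A candidate is excluded only if no genotype consistent with his phenotype could produce a type B child with a type AB mother.
Every candidate has at least one consistent genotype combination, so none can be excluded.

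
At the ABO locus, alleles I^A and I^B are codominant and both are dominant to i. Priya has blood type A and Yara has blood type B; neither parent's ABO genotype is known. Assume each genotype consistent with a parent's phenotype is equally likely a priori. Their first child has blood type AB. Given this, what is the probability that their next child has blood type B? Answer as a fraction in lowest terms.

Possible genotypes: Priya ∈ {I^A I^A, I^A i}; Yara ∈ {I^B I^B, I^B i}.
Weight each parental genotype pair by prior × P(type-AB child):
  I^A I^A × I^B I^B: posterior weight 4/9; P(next child type B) = 0.
  I^A I^A × I^B i: posterior weight 2/9; P(next child type B) = 0.
  I^A i × I^B I^B: posterior weight 2/9; P(next child type B) = 1/2.
  I^A i × I^B i: posterior weight 1/9; P(next child type B) = 1/4.
Weighted sum = 5/36.

5/36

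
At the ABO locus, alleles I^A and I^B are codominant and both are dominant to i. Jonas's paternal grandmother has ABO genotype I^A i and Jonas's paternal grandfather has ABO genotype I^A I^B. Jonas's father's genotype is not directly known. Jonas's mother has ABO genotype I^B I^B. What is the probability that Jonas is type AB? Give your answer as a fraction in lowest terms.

Jonas's father's ABO genotype from I^A i × I^A I^B: 1/4 I^A I^A, 1/4 I^A I^B, 1/4 I^A i, 1/4 I^B i.
Crossing each possibility with the mother I^B I^B and summing P(type AB): 1/4·1 + 1/4·1/2 + 1/4·1/2 + 1/4·0 = 1/2.

1/2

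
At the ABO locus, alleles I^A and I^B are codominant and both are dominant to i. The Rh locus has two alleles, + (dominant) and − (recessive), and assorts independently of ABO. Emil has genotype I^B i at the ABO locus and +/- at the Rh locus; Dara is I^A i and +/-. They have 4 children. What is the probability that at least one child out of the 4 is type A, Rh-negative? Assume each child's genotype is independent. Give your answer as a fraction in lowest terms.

ABO cross I^B i × I^A i → 1/4 O, 1/4 A, 1/4 B, 1/4 AB.
Rh cross +/- × +/- → 3/4 Rh+, 1/4 Rh-; so P(type A, Rh-negative) = 1/4 × 1/4 = 1/16 per child.
P(none) = (15/16)^4 = 50625/65536; P(at least one) = 1 − 50625/65536 = 14911/65536.

14911/65536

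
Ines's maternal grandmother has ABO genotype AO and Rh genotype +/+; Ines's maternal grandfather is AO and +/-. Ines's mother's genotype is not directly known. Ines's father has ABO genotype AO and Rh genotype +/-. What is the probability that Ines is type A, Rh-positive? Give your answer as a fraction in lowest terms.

21/32

Ines's mother's ABO genotype from AO × AO: 1/4 AA, 1/2 AO, 1/4 OO.
Crossing each possibility with the father AO and summing P(type A): 1/4·1 + 1/2·3/4 + 1/4·1/2 = 3/4.
Similarly for Rh via the mother's Rh distribution: P(Rh+) = 7/8.
Independent loci: 3/4 × 7/8 = 21/32.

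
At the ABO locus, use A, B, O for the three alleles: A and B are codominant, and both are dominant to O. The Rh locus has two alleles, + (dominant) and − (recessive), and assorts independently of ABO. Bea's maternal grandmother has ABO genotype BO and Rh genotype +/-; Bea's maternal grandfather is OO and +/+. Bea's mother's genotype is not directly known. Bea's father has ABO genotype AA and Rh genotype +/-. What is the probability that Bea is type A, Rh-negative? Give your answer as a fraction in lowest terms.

Bea's mother's ABO genotype from BO × OO: 1/2 BO, 1/2 OO.
Crossing each possibility with the father AA and summing P(type A): 1/2·1/2 + 1/2·1 = 3/4.
Similarly for Rh via the mother's Rh distribution: P(Rh-) = 1/8.
Independent loci: 3/4 × 1/8 = 3/32.

3/32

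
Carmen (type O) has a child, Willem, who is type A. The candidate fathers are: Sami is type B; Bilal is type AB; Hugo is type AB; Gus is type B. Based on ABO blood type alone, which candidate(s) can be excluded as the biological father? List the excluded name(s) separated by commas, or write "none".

A candidate is excluded only if no genotype consistent with his phenotype could produce a type A child with a type O mother.
Sami (type B): no genotype consistent with that phenotype can produce a type-A child with a type-O mother.
Gus (type B): no genotype consistent with that phenotype can produce a type-A child with a type-O mother.

Sami, Gus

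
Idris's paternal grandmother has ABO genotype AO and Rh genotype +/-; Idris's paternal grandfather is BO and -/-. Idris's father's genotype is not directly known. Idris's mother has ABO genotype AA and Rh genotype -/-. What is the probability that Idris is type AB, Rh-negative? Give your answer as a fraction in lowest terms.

Idris's father's ABO genotype from AO × BO: 1/4 AB, 1/4 AO, 1/4 BO, 1/4 OO.
Crossing each possibility with the mother AA and summing P(type AB): 1/4·1/2 + 1/4·0 + 1/4·1/2 + 1/4·0 = 1/4.
Similarly for Rh via the father's Rh distribution: P(Rh-) = 3/4.
Independent loci: 1/4 × 3/4 = 3/16.

3/16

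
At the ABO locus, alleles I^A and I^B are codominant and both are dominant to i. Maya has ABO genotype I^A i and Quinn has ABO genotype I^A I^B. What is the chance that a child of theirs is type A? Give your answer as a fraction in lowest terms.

ABO cross I^A i × I^A I^B → offspring phenotypes: 1/2 A, 1/4 B, 1/4 AB.
So P(type A) = 1/2.

1/2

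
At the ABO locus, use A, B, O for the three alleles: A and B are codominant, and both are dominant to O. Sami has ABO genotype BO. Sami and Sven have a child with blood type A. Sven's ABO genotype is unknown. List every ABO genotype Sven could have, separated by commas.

AA, AB, AO

For each candidate genotype of Sven, check whether crossing it with BO can produce every observed child phenotype.
  AA → possible child types {A, AB} ✓
  AB → possible child types {A, B, AB} ✓
  AO → possible child types {O, A, B, AB} ✓
  BB → possible child types {B} ✗
  BO → possible child types {O, B} ✗
  OO → possible child types {O, B} ✗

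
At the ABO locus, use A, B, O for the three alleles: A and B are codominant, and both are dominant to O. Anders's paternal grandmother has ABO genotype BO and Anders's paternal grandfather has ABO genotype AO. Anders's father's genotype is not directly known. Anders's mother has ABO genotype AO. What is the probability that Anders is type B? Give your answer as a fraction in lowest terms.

1/8

Anders's father's ABO genotype from BO × AO: 1/4 AB, 1/4 AO, 1/4 BO, 1/4 OO.
Crossing each possibility with the mother AO and summing P(type B): 1/4·1/4 + 1/4·0 + 1/4·1/4 + 1/4·0 = 1/8.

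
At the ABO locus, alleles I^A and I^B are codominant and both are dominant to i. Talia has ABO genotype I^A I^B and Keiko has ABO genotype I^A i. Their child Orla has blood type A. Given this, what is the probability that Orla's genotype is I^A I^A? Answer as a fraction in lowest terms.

1/2

Cross I^A I^B × I^A i → 1/4 I^A I^A, 1/4 I^A I^B, 1/4 I^A i, 1/4 I^B i.
Type-A genotypes among offspring: I^A I^A (1/4), I^A i (1/4); total 1/2.
P(I^A I^A | type A) = (1/4) / (1/2) = 1/2.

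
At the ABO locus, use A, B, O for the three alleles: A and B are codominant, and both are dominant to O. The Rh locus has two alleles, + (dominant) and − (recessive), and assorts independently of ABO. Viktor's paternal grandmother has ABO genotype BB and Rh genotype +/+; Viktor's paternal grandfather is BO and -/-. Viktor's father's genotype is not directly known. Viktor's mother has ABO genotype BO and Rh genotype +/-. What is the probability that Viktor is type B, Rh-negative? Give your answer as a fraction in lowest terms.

7/32

Viktor's father's ABO genotype from BB × BO: 1/2 BB, 1/2 BO.
Crossing each possibility with the mother BO and summing P(type B): 1/2·1 + 1/2·3/4 = 7/8.
Similarly for Rh via the father's Rh distribution: P(Rh-) = 1/4.
Independent loci: 7/8 × 1/4 = 7/32.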